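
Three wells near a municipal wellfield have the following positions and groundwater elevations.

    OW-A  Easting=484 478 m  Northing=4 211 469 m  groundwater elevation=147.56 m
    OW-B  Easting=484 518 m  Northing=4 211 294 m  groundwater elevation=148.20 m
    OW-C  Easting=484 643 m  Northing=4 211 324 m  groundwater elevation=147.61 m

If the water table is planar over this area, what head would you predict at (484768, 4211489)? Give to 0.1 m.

With h = a·x + b·y + c and OW-A as origin, the differences give:
  40·a + (-175)·b = +0.64
  165·a + (-145)·b = +0.05
Eliminate b (×(-145) and ×(-175), subtract): 23075·a = -84.050 → a = ∂h/∂x = -0.003642
Back-substitute: b = ∂h/∂y = -0.004490.
h(484768, 4211489) = 147.56 + (-0.003642)·(290) + (-0.004490)·(20) = 147.56 -1.056 -0.090 = 146.414 m.

146.4 m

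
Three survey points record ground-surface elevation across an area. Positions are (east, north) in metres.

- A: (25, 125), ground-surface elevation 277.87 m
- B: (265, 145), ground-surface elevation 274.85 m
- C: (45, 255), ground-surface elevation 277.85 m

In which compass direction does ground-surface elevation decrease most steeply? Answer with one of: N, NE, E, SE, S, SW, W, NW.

Differences from A: to B (Δx, Δy, Δh) = (240, 20, -3.02); to C = (20, 130, -0.02).
Determinant of the coordinate differences = 240·130 − 20·20 = 30800.
∂z/∂x = [(-3.02)·130 − (-0.02)·20] / 30800 = -0.01273
∂z/∂y = [240·(-0.02) − 20·(-3.02)] / 30800 = +0.001805
Steepest decrease is along −∇f = (+0.01273 E, -0.001805 N) → east.

E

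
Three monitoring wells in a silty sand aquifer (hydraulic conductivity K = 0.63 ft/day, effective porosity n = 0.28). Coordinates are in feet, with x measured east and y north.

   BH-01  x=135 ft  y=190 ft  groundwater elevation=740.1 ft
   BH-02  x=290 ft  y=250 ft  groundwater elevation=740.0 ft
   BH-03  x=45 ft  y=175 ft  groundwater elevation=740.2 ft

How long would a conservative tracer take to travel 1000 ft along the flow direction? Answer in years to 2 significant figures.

With h = a·x + b·y + c and BH-01 as origin, the differences give:
  155·a + 60·b = -0.1
  (-90)·a + (-15)·b = +0.1
Eliminate b (×(-15) and ×60, subtract): 3075·a = -4.50 → a = ∂h/∂x = -0.001463
Back-substitute: b = ∂h/∂y = +0.002114.
|∇h| = √(-0.001463² + 0.002114²) = 0.002571
Seepage velocity v = K·i/n = 0.63 × 0.002571 / 0.28 = 0.005785 ft/day.
t = 1000 / 0.005785 = 1.729e+05 days = 473 years.

470 years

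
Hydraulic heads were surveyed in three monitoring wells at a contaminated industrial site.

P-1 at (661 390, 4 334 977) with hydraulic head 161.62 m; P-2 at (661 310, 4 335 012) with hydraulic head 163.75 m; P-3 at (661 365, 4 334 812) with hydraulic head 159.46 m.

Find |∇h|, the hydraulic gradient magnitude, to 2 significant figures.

0.025

Taking P-1 as reference: P-2−P-1 = (-80, 35, +2.13); P-3−P-1 = (-25, -165, -2.16).
Solve a·Δx + b·Δy = Δh: det = (-80)·(-165) − (-25)·35 = 14075.
∂h/∂x = [(+2.13)·(-165) − (-2.16)·35] / 14075 = -0.01960
∂h/∂y = [(-80)·(-2.16) − (-25)·(+2.13)] / 14075 = +0.01606
|∇h| = √(-0.01960² + 0.01606²) = 0.02534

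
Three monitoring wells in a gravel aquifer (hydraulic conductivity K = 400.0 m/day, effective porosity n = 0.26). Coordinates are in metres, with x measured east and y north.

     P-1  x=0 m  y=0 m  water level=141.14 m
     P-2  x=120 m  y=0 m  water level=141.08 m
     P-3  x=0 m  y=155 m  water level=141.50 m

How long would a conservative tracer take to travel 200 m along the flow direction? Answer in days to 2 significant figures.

55 days

∂h/∂x = (141.08 − 141.14) / (120 − 0) = -0.0005000
∂h/∂y = (141.50 − 141.14) / (155 − 0) = +0.002323
|∇h| = √(-0.0005000² + 0.002323²) = 0.002376
Seepage velocity v = K·i/n = 400.0 × 0.002376 / 0.26 = 3.655 m/day.
t = 200 / 3.655 = 54.72 days.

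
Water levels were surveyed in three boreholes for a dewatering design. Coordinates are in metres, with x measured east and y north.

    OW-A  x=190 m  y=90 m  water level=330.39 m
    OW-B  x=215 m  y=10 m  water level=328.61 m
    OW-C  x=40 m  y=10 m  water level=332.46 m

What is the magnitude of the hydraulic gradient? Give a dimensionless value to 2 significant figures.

0.027

Three-point gradient (reference OW-A): Δ to OW-B = (25, -80, -1.78), Δ to OW-C = (-150, -80, +2.07).
∂h/∂x = -0.02200, ∂h/∂y = +0.01537 (det = -14000).
|∇h| = √(-0.02200² + 0.01537²) = 0.02684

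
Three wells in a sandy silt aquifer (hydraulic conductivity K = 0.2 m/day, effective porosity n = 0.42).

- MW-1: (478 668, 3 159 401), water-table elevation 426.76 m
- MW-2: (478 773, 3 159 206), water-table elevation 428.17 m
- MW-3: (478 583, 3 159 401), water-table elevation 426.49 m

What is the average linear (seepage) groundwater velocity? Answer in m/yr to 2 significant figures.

1.1 m/yr

Three-point gradient (reference MW-1): Δ to MW-2 = (105, -195, +1.41), Δ to MW-3 = (-85, 0, -0.27).
∂h/∂x = +0.003176, ∂h/∂y = -0.005520 (det = -16575).
|∇h| = √(0.003176² + -0.005520²) = 0.006368
Seepage velocity v = K·i/n = 0.2 × 0.006368 / 0.42 = 0.003032 m/day = 1.107 m/yr.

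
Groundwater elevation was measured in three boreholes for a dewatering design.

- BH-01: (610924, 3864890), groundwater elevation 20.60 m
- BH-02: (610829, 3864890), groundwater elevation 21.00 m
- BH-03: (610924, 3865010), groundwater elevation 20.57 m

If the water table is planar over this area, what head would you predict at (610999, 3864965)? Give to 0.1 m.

20.3 m

∂h/∂x = (21.00 − 20.60) / (610829 − 610924) = -0.004211
∂h/∂y = (20.57 − 20.60) / (3865010 − 3864890) = -0.0002500
h(610999, 3864965) = 20.60 + (-0.004211)·(75) + (-0.0002500)·(75) = 20.60 -0.316 -0.019 = 20.265 m.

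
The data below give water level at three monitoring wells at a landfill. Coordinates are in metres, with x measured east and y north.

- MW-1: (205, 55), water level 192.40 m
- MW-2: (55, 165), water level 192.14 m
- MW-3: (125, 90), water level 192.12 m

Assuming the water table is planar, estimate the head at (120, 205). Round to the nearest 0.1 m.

192.8 m

With h = a·x + b·y + c and MW-1 as origin, the differences give:
  (-150)·a + 110·b = -0.26
  (-80)·a + 35·b = -0.28
Eliminate b (×35 and ×110, subtract): 3550·a = 21.700 → a = ∂h/∂x = +0.006113
Back-substitute: b = ∂h/∂y = +0.005972.
h(120, 205) = 192.40 + (+0.006113)·(-85) + (+0.005972)·(150) = 192.40 -0.520 +0.896 = 192.776 m.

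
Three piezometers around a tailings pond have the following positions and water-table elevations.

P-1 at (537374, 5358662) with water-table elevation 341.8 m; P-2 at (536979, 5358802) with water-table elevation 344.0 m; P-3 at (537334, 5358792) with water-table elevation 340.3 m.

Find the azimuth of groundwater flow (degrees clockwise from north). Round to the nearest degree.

Differences from P-1: to P-2 (Δx, Δy, Δh) = (-395, 140, +2.2); to P-3 = (-40, 130, -1.5).
Solve a·Δx + b·Δy = Δh: det = (-395)·130 − (-40)·140 = -45750.
∂h/∂x = [(+2.2)·130 − (-1.5)·140] / -45750 = -0.01084
∂h/∂y = [(-395)·(-1.5) − (-40)·(+2.2)] / -45750 = -0.01487
Flow direction (−∇h) has components (+0.01084 E, +0.01487 N).
Azimuth = atan2(E, N) = atan2(+0.01084, +0.01487) = 36.1° ≈ 036°.

036°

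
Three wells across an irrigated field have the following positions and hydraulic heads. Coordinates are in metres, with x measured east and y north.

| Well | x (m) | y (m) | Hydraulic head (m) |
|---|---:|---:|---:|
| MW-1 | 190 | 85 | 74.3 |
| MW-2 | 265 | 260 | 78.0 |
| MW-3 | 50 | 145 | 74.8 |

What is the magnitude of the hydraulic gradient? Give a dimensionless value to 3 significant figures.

0.0197

Differences from MW-1: to MW-2 (Δx, Δy, Δh) = (75, 175, +3.7); to MW-3 = (-140, 60, +0.5).
Determinant of the coordinate differences = 75·60 − (-140)·175 = 29000.
∂h/∂x = [(+3.7)·60 − (+0.5)·175] / 29000 = +0.004638
∂h/∂y = [75·(+0.5) − (-140)·(+3.7)] / 29000 = +0.01916
|∇h| = √(0.004638² + 0.01916²) = 0.01971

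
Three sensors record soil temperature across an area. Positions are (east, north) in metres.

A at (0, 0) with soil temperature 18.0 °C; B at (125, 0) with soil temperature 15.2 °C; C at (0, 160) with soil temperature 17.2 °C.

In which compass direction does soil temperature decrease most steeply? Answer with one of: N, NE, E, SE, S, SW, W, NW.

E

∂T/∂x = (15.2 − 18.0) / (125 − 0) = -0.02240
∂T/∂y = (17.2 − 18.0) / (160 − 0) = -0.005000
Steepest decrease is along −∇f = (+0.02240 E, +0.005000 N) → east.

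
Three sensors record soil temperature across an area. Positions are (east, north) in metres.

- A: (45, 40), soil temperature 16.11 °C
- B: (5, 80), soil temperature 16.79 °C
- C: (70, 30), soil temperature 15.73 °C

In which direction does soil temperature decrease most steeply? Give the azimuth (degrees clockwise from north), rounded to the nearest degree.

102°

Taking A as reference: B−A = (-40, 40, +0.68); C−A = (25, -10, -0.38).
Solve a·Δx + b·Δy = ΔT: det = (-40)·(-10) − 25·40 = -600.
∂T/∂x = [(+0.68)·(-10) − (-0.38)·40] / -600 = -0.01400
∂T/∂y = [(-40)·(-0.38) − 25·(+0.68)] / -600 = +0.003000
Steepest decrease is along −∇f: components (+0.01400 E, -0.003000 N).
Azimuth = atan2(+0.01400, -0.003000) = 102.1° ≈ 102°.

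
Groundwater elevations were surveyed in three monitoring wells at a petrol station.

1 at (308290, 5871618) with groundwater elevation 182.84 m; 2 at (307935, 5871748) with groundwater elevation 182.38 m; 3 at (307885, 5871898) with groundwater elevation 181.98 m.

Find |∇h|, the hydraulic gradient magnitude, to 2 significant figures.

0.0026

With h = a·x + b·y + c and 1 as origin, the differences give:
  (-355)·a + 130·b = -0.46
  (-405)·a + 280·b = -0.86
Eliminate b (×280 and ×130, subtract): -46750·a = -17.000 → a = ∂h/∂x = +0.0003636
Back-substitute: b = ∂h/∂y = -0.002545.
|∇h| = √(0.0003636² + -0.002545²) = 0.002571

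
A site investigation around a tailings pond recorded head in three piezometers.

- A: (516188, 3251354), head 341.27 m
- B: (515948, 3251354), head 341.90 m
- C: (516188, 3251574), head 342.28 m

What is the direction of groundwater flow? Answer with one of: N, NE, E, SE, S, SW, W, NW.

SE

∂h/∂x = (341.90 − 341.27) / (515948 − 516188) = -0.002625
∂h/∂y = (342.28 − 341.27) / (3251574 − 3251354) = +0.004591
Flow = −∇h = (+0.002625 east, -0.004591 north), which points southeast.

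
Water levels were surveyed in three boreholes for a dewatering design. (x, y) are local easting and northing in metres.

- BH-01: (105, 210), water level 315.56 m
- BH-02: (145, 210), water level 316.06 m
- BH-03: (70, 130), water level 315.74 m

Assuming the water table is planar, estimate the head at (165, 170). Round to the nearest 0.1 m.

With h = a·x + b·y + c and BH-01 as origin, the differences give:
  40·a + 0·b = +0.50
  (-35)·a + (-80)·b = +0.18
Eliminate b (×(-80) and ×0, subtract): -3200·a = -40.000 → a = ∂h/∂x = +0.01250
Back-substitute: b = ∂h/∂y = -0.007719.
h(165, 170) = 315.56 + (+0.01250)·(60) + (-0.007719)·(-40) = 315.56 +0.750 +0.309 = 316.619 m.

316.6 m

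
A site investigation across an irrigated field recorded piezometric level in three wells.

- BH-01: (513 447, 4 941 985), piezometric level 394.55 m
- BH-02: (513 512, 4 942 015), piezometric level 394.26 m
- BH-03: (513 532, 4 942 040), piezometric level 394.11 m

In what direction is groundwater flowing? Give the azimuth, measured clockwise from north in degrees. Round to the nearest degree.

035°

Taking BH-01 as reference: BH-02−BH-01 = (65, 30, -0.29); BH-03−BH-01 = (85, 55, -0.44).
Solve a·Δx + b·Δy = Δh: det = 65·55 − 85·30 = 1025.
∂h/∂x = [(-0.29)·55 − (-0.44)·30] / 1025 = -0.002683
∂h/∂y = [65·(-0.44) − 85·(-0.29)] / 1025 = -0.003854
Flow direction (−∇h) has components (+0.002683 E, +0.003854 N).
Azimuth = atan2(E, N) = atan2(+0.002683, +0.003854) = 34.8° ≈ 035°.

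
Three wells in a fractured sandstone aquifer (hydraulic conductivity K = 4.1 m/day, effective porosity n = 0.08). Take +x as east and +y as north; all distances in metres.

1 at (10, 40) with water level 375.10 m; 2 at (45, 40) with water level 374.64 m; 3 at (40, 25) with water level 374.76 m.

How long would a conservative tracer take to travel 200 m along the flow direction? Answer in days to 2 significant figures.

With h = a·x + b·y + c and 1 as origin, the differences give:
  35·a + 0·b = -0.46
  30·a + (-15)·b = -0.34
Eliminate b (×(-15) and ×0, subtract): -525·a = 6.900 → a = ∂h/∂x = -0.01314
Back-substitute: b = ∂h/∂y = -0.003619.
|∇h| = √(-0.01314² + -0.003619²) = 0.01363
Seepage velocity v = K·i/n = 4.1 × 0.01363 / 0.08 = 0.6985 m/day.
t = 200 / 0.6985 = 286.3 days.

290 days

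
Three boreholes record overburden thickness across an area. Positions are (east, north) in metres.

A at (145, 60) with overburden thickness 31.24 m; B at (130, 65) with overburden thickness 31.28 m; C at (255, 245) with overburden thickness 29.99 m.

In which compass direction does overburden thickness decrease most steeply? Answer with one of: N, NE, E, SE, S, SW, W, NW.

NE

With d = a·x + b·y + c and A as origin, the differences give:
  (-15)·a + 5·b = +0.04
  110·a + 185·b = -1.25
Eliminate b (×185 and ×5, subtract): -3325·a = 13.650 → a = ∂d/∂x = -0.004105
Back-substitute: b = ∂d/∂y = -0.004316.
Steepest decrease is along −∇f = (+0.004105 E, +0.004316 N) → northeast.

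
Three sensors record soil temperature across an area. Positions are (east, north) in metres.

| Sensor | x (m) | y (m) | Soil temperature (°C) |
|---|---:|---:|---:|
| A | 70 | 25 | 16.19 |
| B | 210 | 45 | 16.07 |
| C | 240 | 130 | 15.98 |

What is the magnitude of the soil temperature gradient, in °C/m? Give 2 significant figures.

0.0011 °C/m

With T = a·x + b·y + c and A as origin, the differences give:
  140·a + 20·b = -0.12
  170·a + 105·b = -0.21
Eliminate b (×105 and ×20, subtract): 11300·a = -8.400 → a = ∂T/∂x = -0.0007434
Back-substitute: b = ∂T/∂y = -0.0007965.
|∇f| = √(-0.0007434² + -0.0007965²) = 0.00109 °C/m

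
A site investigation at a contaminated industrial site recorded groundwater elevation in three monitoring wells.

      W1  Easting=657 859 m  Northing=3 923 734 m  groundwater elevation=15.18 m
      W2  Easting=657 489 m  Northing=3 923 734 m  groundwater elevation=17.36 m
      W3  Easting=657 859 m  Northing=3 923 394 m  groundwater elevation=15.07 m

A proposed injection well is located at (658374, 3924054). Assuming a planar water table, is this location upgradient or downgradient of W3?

∂h/∂x = (17.36 − 15.18) / (657489 − 657859) = -0.005892
∂h/∂y = (15.07 − 15.18) / (3923394 − 3923734) = +0.0003235
Head at (658374, 3924054) = 15.18 + (-0.005892)·(515) + (+0.0003235)·(320) = 12.25 m.
That is lower than the 15.07 m at W3, so the point is downgradient.

downgradient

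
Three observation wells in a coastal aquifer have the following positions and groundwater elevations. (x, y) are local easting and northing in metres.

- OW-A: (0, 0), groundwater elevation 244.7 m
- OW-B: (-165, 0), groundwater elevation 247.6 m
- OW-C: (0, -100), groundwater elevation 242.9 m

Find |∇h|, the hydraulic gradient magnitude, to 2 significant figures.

∂h/∂x = (247.6 − 244.7) / (-165 − 0) = -0.01758
∂h/∂y = (242.9 − 244.7) / (-100 − 0) = +0.01800
|∇h| = √(-0.01758² + 0.01800²) = 0.02516

0.025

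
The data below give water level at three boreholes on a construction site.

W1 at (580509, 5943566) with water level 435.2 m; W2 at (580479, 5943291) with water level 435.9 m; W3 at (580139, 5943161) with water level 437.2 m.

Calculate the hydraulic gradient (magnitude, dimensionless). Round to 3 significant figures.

Three-point gradient (reference W1): Δ to W2 = (-30, -275, +0.7), Δ to W3 = (-370, -405, +2.0).
∂h/∂x = -0.002974, ∂h/∂y = -0.002221 (det = -89600).
|∇h| = √(-0.002974² + -0.002221²) = 0.003712

0.00371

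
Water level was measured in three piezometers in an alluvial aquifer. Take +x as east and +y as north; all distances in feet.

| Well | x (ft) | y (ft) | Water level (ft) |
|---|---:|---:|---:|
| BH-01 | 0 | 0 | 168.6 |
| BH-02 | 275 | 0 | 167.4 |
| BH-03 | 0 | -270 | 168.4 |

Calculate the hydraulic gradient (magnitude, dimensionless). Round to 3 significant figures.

∂h/∂x = (167.4 − 168.6) / (275 − 0) = -0.004364
∂h/∂y = (168.4 − 168.6) / (-270 − 0) = +0.0007407
|∇h| = √(-0.004364² + 0.0007407²) = 0.004426

0.00443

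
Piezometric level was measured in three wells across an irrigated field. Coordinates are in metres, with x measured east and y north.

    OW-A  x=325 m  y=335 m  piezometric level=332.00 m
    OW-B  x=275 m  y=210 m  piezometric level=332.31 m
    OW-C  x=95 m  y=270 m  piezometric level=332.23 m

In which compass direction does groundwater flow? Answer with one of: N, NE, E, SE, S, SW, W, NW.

With h = a·x + b·y + c and OW-A as origin, the differences give:
  (-50)·a + (-125)·b = +0.31
  (-230)·a + (-65)·b = +0.23
Eliminate b (×(-65) and ×(-125), subtract): -25500·a = 8.600 → a = ∂h/∂x = -0.0003373
Back-substitute: b = ∂h/∂y = -0.002345.
Flow = −∇h = (+0.0003373 east, +0.002345 north), which points north.

N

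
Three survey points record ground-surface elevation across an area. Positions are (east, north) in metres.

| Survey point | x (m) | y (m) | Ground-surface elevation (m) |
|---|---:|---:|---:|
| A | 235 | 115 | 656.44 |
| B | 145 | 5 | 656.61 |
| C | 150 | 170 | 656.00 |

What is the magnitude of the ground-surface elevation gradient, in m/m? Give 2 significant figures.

0.0047 m/m

With z = a·x + b·y + c and A as origin, the differences give:
  (-90)·a + (-110)·b = +0.17
  (-85)·a + 55·b = -0.44
Eliminate b (×55 and ×(-110), subtract): -14300·a = -39.050 → a = ∂z/∂x = +0.002731
Back-substitute: b = ∂z/∂y = -0.003780.
|∇f| = √(0.002731² + -0.003780²) = 0.004663 m/m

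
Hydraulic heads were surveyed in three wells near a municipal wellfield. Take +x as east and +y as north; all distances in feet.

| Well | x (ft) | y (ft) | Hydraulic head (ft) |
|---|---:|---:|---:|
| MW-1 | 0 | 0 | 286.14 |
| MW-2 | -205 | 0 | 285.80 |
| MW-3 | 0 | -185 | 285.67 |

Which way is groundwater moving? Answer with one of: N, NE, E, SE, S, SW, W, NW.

SW

∂h/∂x = (285.80 − 286.14) / (-205 − 0) = +0.001659
∂h/∂y = (285.67 − 286.14) / (-185 − 0) = +0.002541
Flow = −∇h = (-0.001659 east, -0.002541 north), which points southwest.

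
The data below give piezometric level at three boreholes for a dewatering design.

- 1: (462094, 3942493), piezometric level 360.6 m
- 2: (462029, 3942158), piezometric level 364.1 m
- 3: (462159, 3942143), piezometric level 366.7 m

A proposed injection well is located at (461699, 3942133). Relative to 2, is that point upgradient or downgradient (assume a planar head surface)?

downgradient

Differences from 1: to 2 (Δx, Δy, Δh) = (-65, -335, +3.5); to 3 = (65, -350, +6.1).
Determinant of the coordinate differences = (-65)·(-350) − 65·(-335) = 44525.
∂h/∂x = [(+3.5)·(-350) − (+6.1)·(-335)] / 44525 = +0.01838
∂h/∂y = [(-65)·(+6.1) − 65·(+3.5)] / 44525 = -0.01401
Head at (461699, 3942133) = 360.6 + (+0.01838)·(-395) + (-0.01401)·(-360) = 358.38 m.
That is lower than the 364.1 m at 2, so the point is downgradient.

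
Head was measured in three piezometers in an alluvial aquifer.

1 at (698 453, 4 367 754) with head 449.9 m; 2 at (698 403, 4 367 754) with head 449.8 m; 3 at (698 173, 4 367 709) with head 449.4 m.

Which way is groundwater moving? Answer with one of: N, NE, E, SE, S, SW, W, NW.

NW

With h = a·x + b·y + c and 1 as origin, the differences give:
  (-50)·a + 0·b = -0.1
  (-280)·a + (-45)·b = -0.5
Eliminate b (×(-45) and ×0, subtract): 2250·a = 4.50 → a = ∂h/∂x = +0.002000
Back-substitute: b = ∂h/∂y = -0.001333.
Flow = −∇h = (-0.002000 east, +0.001333 north), which points northwest.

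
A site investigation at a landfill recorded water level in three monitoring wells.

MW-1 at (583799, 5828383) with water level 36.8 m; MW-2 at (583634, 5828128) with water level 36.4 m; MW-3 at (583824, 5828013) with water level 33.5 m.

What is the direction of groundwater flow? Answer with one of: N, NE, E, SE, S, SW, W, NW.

SE

Differences from MW-1: to MW-2 (Δx, Δy, Δh) = (-165, -255, -0.4); to MW-3 = (25, -370, -3.3).
Solve a·Δx + b·Δy = Δh: det = (-165)·(-370) − 25·(-255) = 67425.
∂h/∂x = [(-0.4)·(-370) − (-3.3)·(-255)] / 67425 = -0.01029
∂h/∂y = [(-165)·(-3.3) − 25·(-0.4)] / 67425 = +0.008224
Flow = −∇h = (+0.01029 east, -0.008224 north), which points southeast.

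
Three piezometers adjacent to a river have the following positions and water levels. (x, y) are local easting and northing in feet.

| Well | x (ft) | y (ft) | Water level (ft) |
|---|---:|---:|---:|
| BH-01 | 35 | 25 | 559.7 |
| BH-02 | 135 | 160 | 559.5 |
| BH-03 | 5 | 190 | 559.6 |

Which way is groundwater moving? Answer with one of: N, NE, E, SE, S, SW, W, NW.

Differences from BH-01: to BH-02 (Δx, Δy, Δh) = (100, 135, -0.2); to BH-03 = (-30, 165, -0.1).
Determinant of the coordinate differences = 100·165 − (-30)·135 = 20550.
∂h/∂x = [(-0.2)·165 − (-0.1)·135] / 20550 = -0.0009489
∂h/∂y = [100·(-0.1) − (-30)·(-0.2)] / 20550 = -0.0007786
Flow = −∇h = (+0.0009489 east, +0.0007786 north), which points northeast.

NE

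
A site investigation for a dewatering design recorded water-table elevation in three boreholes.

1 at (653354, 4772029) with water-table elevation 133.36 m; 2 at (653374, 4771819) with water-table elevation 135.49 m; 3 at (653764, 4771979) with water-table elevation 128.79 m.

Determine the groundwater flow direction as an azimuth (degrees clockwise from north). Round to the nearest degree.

048°

Differences from 1: to 2 (Δx, Δy, Δh) = (20, -210, +2.13); to 3 = (410, -50, -4.57).
Determinant of the coordinate differences = 20·(-50) − 410·(-210) = 85100.
∂h/∂x = [(+2.13)·(-50) − (-4.57)·(-210)] / 85100 = -0.01253
∂h/∂y = [20·(-4.57) − 410·(+2.13)] / 85100 = -0.01134
Flow direction (−∇h) has components (+0.01253 E, +0.01134 N).
Azimuth = atan2(E, N) = atan2(+0.01253, +0.01134) = 47.9° ≈ 048°.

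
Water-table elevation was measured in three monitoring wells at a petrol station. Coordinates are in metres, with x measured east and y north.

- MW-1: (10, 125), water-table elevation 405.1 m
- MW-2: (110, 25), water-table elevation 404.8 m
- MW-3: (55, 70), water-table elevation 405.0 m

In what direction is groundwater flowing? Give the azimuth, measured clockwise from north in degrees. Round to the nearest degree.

Taking MW-1 as reference: MW-2−MW-1 = (100, -100, -0.3); MW-3−MW-1 = (45, -55, -0.1).
Solve a·Δx + b·Δy = Δh: det = 100·(-55) − 45·(-100) = -1000.
∂h/∂x = [(-0.3)·(-55) − (-0.1)·(-100)] / -1000 = -0.006500
∂h/∂y = [100·(-0.1) − 45·(-0.3)] / -1000 = -0.003500
Flow direction (−∇h) has components (+0.006500 E, +0.003500 N).
Azimuth = atan2(E, N) = atan2(+0.006500, +0.003500) = 61.7° ≈ 062°.

062°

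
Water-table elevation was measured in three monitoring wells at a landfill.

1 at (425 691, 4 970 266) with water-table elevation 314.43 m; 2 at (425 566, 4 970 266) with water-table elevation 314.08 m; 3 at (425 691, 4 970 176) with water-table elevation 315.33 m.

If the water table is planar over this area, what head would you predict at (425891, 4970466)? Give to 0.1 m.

∂h/∂x = (314.08 − 314.43) / (425566 − 425691) = +0.002800
∂h/∂y = (315.33 − 314.43) / (4970176 − 4970266) = -0.010000
h(425891, 4970466) = 314.43 + (+0.002800)·(200) + (-0.010000)·(200) = 314.43 +0.560 -2.000 = 312.990 m.

313.0 m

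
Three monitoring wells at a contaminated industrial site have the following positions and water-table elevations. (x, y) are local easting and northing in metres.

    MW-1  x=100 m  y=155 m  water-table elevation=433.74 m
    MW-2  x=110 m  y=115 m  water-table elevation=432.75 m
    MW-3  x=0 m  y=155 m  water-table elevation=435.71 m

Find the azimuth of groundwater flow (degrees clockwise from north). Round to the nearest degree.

With h = a·x + b·y + c and MW-1 as origin, the differences give:
  10·a + (-40)·b = -0.99
  (-100)·a + 0·b = +1.97
Eliminate b (×0 and ×(-40), subtract): -4000·a = 78.800 → a = ∂h/∂x = -0.01970
Back-substitute: b = ∂h/∂y = +0.01983.
Flow direction (−∇h) has components (+0.01970 E, -0.01983 N).
Azimuth = atan2(E, N) = atan2(+0.01970, -0.01983) = 135.2° ≈ 135°.

135°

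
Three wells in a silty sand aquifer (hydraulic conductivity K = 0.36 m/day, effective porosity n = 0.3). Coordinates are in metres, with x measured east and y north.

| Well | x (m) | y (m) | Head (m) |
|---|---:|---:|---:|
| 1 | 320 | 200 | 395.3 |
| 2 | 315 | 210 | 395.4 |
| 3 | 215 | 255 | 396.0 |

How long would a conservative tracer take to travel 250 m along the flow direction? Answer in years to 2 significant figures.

62 years

Taking 1 as reference: 2−1 = (-5, 10, +0.1); 3−1 = (-105, 55, +0.7).
Determinant of the coordinate differences = (-5)·55 − (-105)·10 = 775.
∂h/∂x = [(+0.1)·55 − (+0.7)·10] / 775 = -0.001935
∂h/∂y = [(-5)·(+0.7) − (-105)·(+0.1)] / 775 = +0.009032
|∇h| = √(-0.001935² + 0.009032²) = 0.009237
Seepage velocity v = K·i/n = 0.36 × 0.009237 / 0.3 = 0.01108 m/day.
t = 250 / 0.01108 = 2.256e+04 days = 61.8 years.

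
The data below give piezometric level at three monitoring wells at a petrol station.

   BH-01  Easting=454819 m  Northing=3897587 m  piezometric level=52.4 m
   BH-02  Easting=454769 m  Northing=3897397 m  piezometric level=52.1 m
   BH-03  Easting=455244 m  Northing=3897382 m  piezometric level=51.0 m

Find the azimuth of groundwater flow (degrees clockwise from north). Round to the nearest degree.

With h = a·x + b·y + c and BH-01 as origin, the differences give:
  (-50)·a + (-190)·b = -0.3
  425·a + (-205)·b = -1.4
Eliminate b (×(-205) and ×(-190), subtract): 91000·a = -204.50 → a = ∂h/∂x = -0.002247
Back-substitute: b = ∂h/∂y = +0.002170.
Flow direction (−∇h) has components (+0.002247 E, -0.002170 N).
Azimuth = atan2(E, N) = atan2(+0.002247, -0.002170) = 134.0° ≈ 134°.

134°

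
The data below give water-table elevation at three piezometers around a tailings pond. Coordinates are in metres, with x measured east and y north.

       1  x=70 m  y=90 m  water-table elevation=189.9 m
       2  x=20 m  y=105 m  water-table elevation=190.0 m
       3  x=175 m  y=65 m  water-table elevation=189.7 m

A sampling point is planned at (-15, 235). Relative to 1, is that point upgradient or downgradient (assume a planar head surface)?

upgradient

Differences from 1: to 2 (Δx, Δy, Δh) = (-50, 15, +0.1); to 3 = (105, -25, -0.2).
Determinant of the coordinate differences = (-50)·(-25) − 105·15 = -325.
∂h/∂x = [(+0.1)·(-25) − (-0.2)·15] / -325 = -0.001538
∂h/∂y = [(-50)·(-0.2) − 105·(+0.1)] / -325 = +0.001538
Head at (-15, 235) = 189.9 + (-0.001538)·(-85) + (+0.001538)·(145) = 190.25 m.
That is higher than the 189.9 m at 1, so the point is upgradient.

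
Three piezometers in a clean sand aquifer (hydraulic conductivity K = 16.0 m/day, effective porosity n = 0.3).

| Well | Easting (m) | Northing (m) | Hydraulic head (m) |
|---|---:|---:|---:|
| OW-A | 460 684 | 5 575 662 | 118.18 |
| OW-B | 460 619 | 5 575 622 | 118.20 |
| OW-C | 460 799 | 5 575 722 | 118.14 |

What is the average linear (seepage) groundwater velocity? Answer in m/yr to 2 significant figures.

14 m/yr

Three-point gradient (reference OW-A): Δ to OW-B = (-65, -40, +0.02), Δ to OW-C = (115, 60, -0.04).
∂h/∂x = -0.0005714, ∂h/∂y = +0.0004286 (det = 700).
|∇h| = √(-0.0005714² + 0.0004286²) = 0.0007143
Seepage velocity v = K·i/n = 16.0 × 0.0007143 / 0.3 = 0.0381 m/day = 13.92 m/yr.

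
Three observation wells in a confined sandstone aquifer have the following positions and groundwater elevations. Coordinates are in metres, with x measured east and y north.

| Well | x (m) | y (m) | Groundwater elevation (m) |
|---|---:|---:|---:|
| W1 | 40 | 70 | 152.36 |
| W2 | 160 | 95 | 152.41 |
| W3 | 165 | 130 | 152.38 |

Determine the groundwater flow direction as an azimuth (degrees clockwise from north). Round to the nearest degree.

327°

Differences from W1: to W2 (Δx, Δy, Δh) = (120, 25, +0.05); to W3 = (125, 60, +0.02).
Solve a·Δx + b·Δy = Δh: det = 120·60 − 125·25 = 4075.
∂h/∂x = [(+0.05)·60 − (+0.02)·25] / 4075 = +0.0006135
∂h/∂y = [120·(+0.02) − 125·(+0.05)] / 4075 = -0.0009448
Flow direction (−∇h) has components (-0.0006135 E, +0.0009448 N).
Azimuth = atan2(E, N) = atan2(-0.0006135, +0.0009448) = 327.0° ≈ 327°.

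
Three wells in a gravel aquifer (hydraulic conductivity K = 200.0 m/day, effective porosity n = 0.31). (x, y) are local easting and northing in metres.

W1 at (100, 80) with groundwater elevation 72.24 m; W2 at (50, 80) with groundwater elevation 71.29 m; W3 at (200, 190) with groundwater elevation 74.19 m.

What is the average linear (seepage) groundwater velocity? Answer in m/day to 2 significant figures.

12 m/day

Three-point gradient (reference W1): Δ to W2 = (-50, 0, -0.95), Δ to W3 = (100, 110, +1.95).
∂h/∂x = +0.01900, ∂h/∂y = +0.0004545 (det = -5500).
|∇h| = √(0.01900² + 0.0004545²) = 0.01901
Seepage velocity v = K·i/n = 200.0 × 0.01901 / 0.31 = 12.26 m/day.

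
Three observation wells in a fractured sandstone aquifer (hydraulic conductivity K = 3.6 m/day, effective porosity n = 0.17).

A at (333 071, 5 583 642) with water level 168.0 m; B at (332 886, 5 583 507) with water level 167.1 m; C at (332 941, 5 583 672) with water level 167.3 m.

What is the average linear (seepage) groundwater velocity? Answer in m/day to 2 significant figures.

0.11 m/day

Taking A as reference: B−A = (-185, -135, -0.9); C−A = (-130, 30, -0.7).
Determinant of the coordinate differences = (-185)·30 − (-130)·(-135) = -23100.
∂h/∂x = [(-0.9)·30 − (-0.7)·(-135)] / -23100 = +0.005260
∂h/∂y = [(-185)·(-0.7) − (-130)·(-0.9)] / -23100 = -0.0005411
|∇h| = √(0.005260² + -0.0005411²) = 0.005288
Seepage velocity v = K·i/n = 3.6 × 0.005288 / 0.17 = 0.112 m/day.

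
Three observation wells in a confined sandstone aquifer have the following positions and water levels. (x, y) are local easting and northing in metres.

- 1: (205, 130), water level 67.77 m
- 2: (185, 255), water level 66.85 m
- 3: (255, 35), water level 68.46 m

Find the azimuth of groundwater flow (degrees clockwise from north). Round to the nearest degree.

002°

Differences from 1: to 2 (Δx, Δy, Δh) = (-20, 125, -0.92); to 3 = (50, -95, +0.69).
Solve a·Δx + b·Δy = Δh: det = (-20)·(-95) − 50·125 = -4350.
∂h/∂x = [(-0.92)·(-95) − (+0.69)·125] / -4350 = -0.0002644
∂h/∂y = [(-20)·(+0.69) − 50·(-0.92)] / -4350 = -0.007402
Flow direction (−∇h) has components (+0.0002644 E, +0.007402 N).
Azimuth = atan2(E, N) = atan2(+0.0002644, +0.007402) = 2.0° ≈ 002°.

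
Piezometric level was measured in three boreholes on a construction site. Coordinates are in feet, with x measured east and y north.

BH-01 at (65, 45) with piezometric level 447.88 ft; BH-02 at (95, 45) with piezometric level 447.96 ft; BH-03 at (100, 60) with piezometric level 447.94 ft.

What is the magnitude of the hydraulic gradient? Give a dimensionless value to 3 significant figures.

Three-point gradient (reference BH-01): Δ to BH-02 = (30, 0, +0.08), Δ to BH-03 = (35, 15, +0.06).
∂h/∂x = +0.002667, ∂h/∂y = -0.002222 (det = 450).
|∇h| = √(0.002667² + -0.002222²) = 0.003471

0.00347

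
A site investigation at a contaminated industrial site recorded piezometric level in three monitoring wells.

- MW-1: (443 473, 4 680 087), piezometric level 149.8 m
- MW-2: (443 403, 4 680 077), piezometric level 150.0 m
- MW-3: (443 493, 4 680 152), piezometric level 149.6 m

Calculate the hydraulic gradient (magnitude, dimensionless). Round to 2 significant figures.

Differences from MW-1: to MW-2 (Δx, Δy, Δh) = (-70, -10, +0.2); to MW-3 = (20, 65, -0.2).
Determinant of the coordinate differences = (-70)·65 − 20·(-10) = -4350.
∂h/∂x = [(+0.2)·65 − (-0.2)·(-10)] / -4350 = -0.002529
∂h/∂y = [(-70)·(-0.2) − 20·(+0.2)] / -4350 = -0.002299
|∇h| = √(-0.002529² + -0.002299²) = 0.003418

0.0034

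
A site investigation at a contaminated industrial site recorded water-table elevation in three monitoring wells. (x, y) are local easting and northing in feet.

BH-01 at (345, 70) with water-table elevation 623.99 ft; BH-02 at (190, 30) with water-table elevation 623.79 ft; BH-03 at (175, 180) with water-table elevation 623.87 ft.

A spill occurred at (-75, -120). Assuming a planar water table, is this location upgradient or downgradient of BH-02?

With h = a·x + b·y + c and BH-01 as origin, the differences give:
  (-155)·a + (-40)·b = -0.20
  (-170)·a + 110·b = -0.12
Eliminate b (×110 and ×(-40), subtract): -23850·a = -26.800 → a = ∂h/∂x = +0.001124
Back-substitute: b = ∂h/∂y = +0.0006457.
Head at (-75, -120) = 623.99 + (+0.001124)·(-420) + (+0.0006457)·(-190) = 623.40 ft.
That is lower than the 623.79 ft at BH-02, so the point is downgradient.

downgradient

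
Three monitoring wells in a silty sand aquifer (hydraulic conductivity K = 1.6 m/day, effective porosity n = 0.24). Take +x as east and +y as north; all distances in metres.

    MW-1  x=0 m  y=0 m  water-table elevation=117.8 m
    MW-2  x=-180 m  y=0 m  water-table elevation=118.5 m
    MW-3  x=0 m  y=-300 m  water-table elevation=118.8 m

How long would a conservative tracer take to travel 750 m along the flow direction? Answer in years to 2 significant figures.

∂h/∂x = (118.5 − 117.8) / (-180 − 0) = -0.003889
∂h/∂y = (118.8 − 117.8) / (-300 − 0) = -0.003333
|∇h| = √(-0.003889² + -0.003333²) = 0.005122
Seepage velocity v = K·i/n = 1.6 × 0.005122 / 0.24 = 0.03415 m/day.
t = 750 / 0.03415 = 2.196e+04 days = 60.1 years.

60 years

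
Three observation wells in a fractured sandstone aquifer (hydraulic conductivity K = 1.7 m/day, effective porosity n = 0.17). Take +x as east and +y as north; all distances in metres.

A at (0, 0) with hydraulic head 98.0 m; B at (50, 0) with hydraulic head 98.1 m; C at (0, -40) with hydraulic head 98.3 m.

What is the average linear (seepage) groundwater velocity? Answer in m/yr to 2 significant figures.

∂h/∂x = (98.1 − 98.0) / (50 − 0) = +0.002000
∂h/∂y = (98.3 − 98.0) / (-40 − 0) = -0.007500
|∇h| = √(0.002000² + -0.007500²) = 0.007762
Seepage velocity v = K·i/n = 1.7 × 0.007762 / 0.17 = 0.07762 m/day = 28.35 m/yr.

28 m/yr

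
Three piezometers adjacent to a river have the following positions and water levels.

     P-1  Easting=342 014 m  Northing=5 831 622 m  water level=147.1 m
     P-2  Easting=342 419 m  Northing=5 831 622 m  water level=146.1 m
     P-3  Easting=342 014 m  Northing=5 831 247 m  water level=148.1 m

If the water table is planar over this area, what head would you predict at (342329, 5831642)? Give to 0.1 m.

146.3 m

∂h/∂x = (146.1 − 147.1) / (342419 − 342014) = -0.002469
∂h/∂y = (148.1 − 147.1) / (5831247 − 5831622) = -0.002667
h(342329, 5831642) = 147.1 + (-0.002469)·(315) + (-0.002667)·(20) = 147.1 -0.778 -0.053 = 146.269 m.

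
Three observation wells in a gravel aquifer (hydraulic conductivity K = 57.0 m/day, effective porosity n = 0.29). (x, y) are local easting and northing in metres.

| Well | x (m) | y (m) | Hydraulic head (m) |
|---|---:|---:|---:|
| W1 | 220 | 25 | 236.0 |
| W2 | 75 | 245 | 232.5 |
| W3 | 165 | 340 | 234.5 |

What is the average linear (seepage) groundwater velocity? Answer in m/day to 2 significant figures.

Differences from W1: to W2 (Δx, Δy, Δh) = (-145, 220, -3.5); to W3 = (-55, 315, -1.5).
Solve a·Δx + b·Δy = Δh: det = (-145)·315 − (-55)·220 = -33575.
∂h/∂x = [(-3.5)·315 − (-1.5)·220] / -33575 = +0.02301
∂h/∂y = [(-145)·(-1.5) − (-55)·(-3.5)] / -33575 = -0.0007446
|∇h| = √(0.02301² + -0.0007446²) = 0.02302
Seepage velocity v = K·i/n = 57.0 × 0.02302 / 0.29 = 4.525 m/day.

4.5 m/day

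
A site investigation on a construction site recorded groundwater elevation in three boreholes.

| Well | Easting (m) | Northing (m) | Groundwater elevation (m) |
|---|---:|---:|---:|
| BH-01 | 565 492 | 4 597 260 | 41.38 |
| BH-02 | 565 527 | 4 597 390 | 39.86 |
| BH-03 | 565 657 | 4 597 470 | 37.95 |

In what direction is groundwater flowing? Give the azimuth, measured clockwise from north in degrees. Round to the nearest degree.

With h = a·x + b·y + c and BH-01 as origin, the differences give:
  35·a + 130·b = -1.52
  165·a + 210·b = -3.43
Eliminate b (×210 and ×130, subtract): -14100·a = 126.700 → a = ∂h/∂x = -0.008986
Back-substitute: b = ∂h/∂y = -0.009273.
Flow direction (−∇h) has components (+0.008986 E, +0.009273 N).
Azimuth = atan2(E, N) = atan2(+0.008986, +0.009273) = 44.1° ≈ 044°.

044°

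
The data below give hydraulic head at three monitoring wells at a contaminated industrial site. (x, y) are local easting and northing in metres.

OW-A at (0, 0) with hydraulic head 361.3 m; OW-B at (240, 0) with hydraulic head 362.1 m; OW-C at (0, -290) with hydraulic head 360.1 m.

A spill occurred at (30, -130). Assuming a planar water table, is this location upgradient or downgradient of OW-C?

upgradient

∂h/∂x = (362.1 − 361.3) / (240 − 0) = +0.003333
∂h/∂y = (360.1 − 361.3) / (-290 − 0) = +0.004138
Head at (30, -130) = 361.3 + (+0.003333)·(30) + (+0.004138)·(-130) = 360.86 m.
That is higher than the 360.1 m at OW-C, so the point is upgradient.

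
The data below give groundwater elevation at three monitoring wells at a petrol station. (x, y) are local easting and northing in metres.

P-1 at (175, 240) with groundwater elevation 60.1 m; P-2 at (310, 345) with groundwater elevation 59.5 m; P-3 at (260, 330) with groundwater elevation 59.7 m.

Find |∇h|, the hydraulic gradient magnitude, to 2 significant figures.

With h = a·x + b·y + c and P-1 as origin, the differences give:
  135·a + 105·b = -0.6
  85·a + 90·b = -0.4
Eliminate b (×90 and ×105, subtract): 3225·a = -12.00 → a = ∂h/∂x = -0.003721
Back-substitute: b = ∂h/∂y = -0.0009302.
|∇h| = √(-0.003721² + -0.0009302²) = 0.003836

0.0038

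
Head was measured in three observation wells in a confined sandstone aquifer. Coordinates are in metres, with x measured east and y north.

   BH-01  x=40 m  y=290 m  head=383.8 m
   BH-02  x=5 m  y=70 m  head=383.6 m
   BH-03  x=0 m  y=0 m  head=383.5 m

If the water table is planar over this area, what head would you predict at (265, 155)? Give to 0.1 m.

382.2 m

Taking BH-01 as reference: BH-02−BH-01 = (-35, -220, -0.2); BH-03−BH-01 = (-40, -290, -0.3).
Determinant of the coordinate differences = (-35)·(-290) − (-40)·(-220) = 1350.
∂h/∂x = [(-0.2)·(-290) − (-0.3)·(-220)] / 1350 = -0.005926
∂h/∂y = [(-35)·(-0.3) − (-40)·(-0.2)] / 1350 = +0.001852
h(265, 155) = 383.8 + (-0.005926)·(225) + (+0.001852)·(-135) = 383.8 -1.333 -0.250 = 382.217 m.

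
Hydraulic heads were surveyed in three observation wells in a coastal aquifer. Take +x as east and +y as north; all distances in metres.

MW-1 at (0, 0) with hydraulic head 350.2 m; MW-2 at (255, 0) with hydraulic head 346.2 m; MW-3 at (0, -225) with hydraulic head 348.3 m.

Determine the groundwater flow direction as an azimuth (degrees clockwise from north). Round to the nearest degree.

118°

∂h/∂x = (346.2 − 350.2) / (255 − 0) = -0.01569
∂h/∂y = (348.3 − 350.2) / (-225 − 0) = +0.008444
Flow direction (−∇h) has components (+0.01569 E, -0.008444 N).
Azimuth = atan2(E, N) = atan2(+0.01569, -0.008444) = 118.3° ≈ 118°.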